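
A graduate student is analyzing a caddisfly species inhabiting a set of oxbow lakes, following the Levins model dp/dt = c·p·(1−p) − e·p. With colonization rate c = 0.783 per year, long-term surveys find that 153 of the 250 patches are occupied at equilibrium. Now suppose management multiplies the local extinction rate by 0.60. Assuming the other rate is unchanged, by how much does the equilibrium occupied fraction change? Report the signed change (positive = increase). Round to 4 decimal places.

Observed p* = 153/250 = 0.61200.
Balance c(1−p*) = e gives e = 0.783×(1 − 0.61200) = 0.30380.
New p* = 1 − e/c = 1 − 0.18228/0.78300 = 0.76720.
Δp* = 0.76720 − 0.61200 = +0.15520.

0.1552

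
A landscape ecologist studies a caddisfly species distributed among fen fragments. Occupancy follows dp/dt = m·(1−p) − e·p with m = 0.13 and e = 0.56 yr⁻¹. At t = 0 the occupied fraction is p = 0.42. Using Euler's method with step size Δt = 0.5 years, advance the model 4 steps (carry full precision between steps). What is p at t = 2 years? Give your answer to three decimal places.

Update rule: p ← p + [m·(1−p) − e·p]·Δt with Δt = 0.5.
t = 0.5: p = 0.42000 + (-0.07990) = 0.34010
t = 1: p = 0.34010 + (-0.05233) = 0.28777
t = 1.5: p = 0.28777 + (-0.03428) = 0.25349
t = 2: p = 0.25349 + (-0.02245) = 0.23103

0.231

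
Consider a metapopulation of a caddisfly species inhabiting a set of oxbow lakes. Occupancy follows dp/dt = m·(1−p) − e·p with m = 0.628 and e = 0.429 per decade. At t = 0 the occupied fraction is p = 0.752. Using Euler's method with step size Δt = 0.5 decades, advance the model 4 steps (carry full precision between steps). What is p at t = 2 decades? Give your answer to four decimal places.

0.6019

Update rule: p ← p + [m·(1−p) − e·p]·Δt with Δt = 0.5.
  1  |  dp/dt·Δt = -0.083432  |  p_1 = 0.668568
  2  |  dp/dt·Δt = -0.039338  |  p_2 = 0.629230
  3  |  dp/dt·Δt = -0.018548  |  p_3 = 0.610682
  4  |  dp/dt·Δt = -0.008745  |  p_4 = 0.601936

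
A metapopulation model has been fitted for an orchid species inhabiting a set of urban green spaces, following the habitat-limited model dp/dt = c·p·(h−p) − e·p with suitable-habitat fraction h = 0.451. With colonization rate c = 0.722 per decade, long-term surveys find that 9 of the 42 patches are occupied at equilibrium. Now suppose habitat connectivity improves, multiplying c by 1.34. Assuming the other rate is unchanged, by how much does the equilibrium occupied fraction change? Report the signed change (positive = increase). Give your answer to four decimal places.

0.0601

Observed p* = 9/42 = 0.21429.
Balance c(h−p*) = e gives e = 0.722×(0.451 − 0.21429) = 0.17090.
New p* = 0.451 − e/c = 0.451 − 0.17090/0.96748 = 0.27436.
Δp* = 0.27436 − 0.21429 = +0.06007.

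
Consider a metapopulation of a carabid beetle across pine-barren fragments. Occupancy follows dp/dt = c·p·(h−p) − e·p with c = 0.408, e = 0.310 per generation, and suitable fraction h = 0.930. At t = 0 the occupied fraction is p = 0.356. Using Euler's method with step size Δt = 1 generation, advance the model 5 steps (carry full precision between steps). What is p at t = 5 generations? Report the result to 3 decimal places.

Update rule: p ← p + [c·p·(h−p) − e·p]·Δt with Δt = 1.
t = 1: p = 0.35600 + (-0.02699) = 0.32901
t = 2: p = 0.32901 + (-0.02132) = 0.30769
t = 3: p = 0.30769 + (-0.01726) = 0.29043
t = 4: p = 0.29043 + (-0.01425) = 0.27618
t = 5: p = 0.27618 + (-0.01194) = 0.26424

0.264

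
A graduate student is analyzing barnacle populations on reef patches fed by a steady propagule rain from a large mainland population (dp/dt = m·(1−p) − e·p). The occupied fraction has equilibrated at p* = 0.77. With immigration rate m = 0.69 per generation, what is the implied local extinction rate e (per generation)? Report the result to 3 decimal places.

0.206

At equilibrium m(1−p*) = e·p*, so e = m(1−p*)/p*.
e = 0.69 × 0.2300 / 0.77 = 0.2061.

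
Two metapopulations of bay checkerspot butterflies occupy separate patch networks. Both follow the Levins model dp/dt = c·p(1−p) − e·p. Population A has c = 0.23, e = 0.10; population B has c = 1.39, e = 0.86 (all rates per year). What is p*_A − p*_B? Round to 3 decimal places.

A: p*_A = 1 − 0.10/0.23 = 0.5652.
B: p*_B = 1 − 0.86/1.39 = 0.3813.
p*_A − p*_B = 0.5652 − 0.3813 = 0.1839.

0.184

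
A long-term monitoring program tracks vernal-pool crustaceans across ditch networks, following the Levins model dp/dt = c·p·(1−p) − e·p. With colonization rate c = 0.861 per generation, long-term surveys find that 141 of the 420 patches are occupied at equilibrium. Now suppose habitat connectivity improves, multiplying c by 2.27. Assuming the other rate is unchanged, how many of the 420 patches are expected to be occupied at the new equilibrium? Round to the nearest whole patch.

297

Observed p* = 141/420 = 0.33571.
Balance c(1−p*) = e gives e = 0.861×(1 − 0.33571) = 0.57195.
New p* = 1 − e/c = 1 − 0.57195/1.95447 = 0.70736.
Expected occupied = 420 × 0.70736 = 297.09 ≈ 297.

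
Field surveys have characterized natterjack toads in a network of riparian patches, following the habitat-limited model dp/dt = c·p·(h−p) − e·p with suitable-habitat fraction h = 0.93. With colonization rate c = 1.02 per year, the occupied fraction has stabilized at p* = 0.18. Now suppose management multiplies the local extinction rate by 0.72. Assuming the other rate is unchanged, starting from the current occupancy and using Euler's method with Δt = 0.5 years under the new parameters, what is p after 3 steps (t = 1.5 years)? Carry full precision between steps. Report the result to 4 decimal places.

Balance c(h−p*) = e gives e = 1.02×(0.93 − 0.18000) = 0.76500.
Starting from p₀ = 0.18000; update p ← p + (dp/dt)·Δt with the new parameters.
p: 0.18000 → 0.19928  (Δp = +0.01928)
p: 0.19928 → 0.21866  (Δp = +0.01938)
p: 0.21866 → 0.23777  (Δp = +0.01911)

0.2378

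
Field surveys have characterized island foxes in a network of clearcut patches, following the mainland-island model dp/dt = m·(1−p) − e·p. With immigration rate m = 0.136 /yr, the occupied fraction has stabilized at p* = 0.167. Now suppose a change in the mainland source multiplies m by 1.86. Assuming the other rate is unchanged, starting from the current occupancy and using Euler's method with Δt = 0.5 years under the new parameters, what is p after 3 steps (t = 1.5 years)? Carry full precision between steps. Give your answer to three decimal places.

Balance m(1−p*) = e·p* gives e = m(1−p*)/p* = 0.136×0.83300/0.16700 = 0.67837.
Starting from p₀ = 0.16700; update p ← p + (dp/dt)·Δt with the new parameters.
t = 0.5: p = 0.16700 + (+0.04871) = 0.21571
t = 1: p = 0.21571 + (+0.02603) = 0.24174
t = 1.5: p = 0.24174 + (+0.01391) = 0.25565

0.256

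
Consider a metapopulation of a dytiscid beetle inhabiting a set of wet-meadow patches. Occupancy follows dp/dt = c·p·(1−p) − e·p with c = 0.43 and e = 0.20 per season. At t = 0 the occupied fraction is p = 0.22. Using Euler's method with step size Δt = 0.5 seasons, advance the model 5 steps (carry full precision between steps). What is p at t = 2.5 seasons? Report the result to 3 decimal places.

Update rule: p ← p + [c·p·(1−p) − e·p]·Δt with Δt = 0.5.
  1  |  dp/dt·Δt = +0.014894  |  p_1 = 0.234894
  2  |  dp/dt·Δt = +0.015150  |  p_2 = 0.250044
  3  |  dp/dt·Δt = +0.015313  |  p_3 = 0.265357
  4  |  dp/dt·Δt = +0.015377  |  p_4 = 0.280734
  5  |  dp/dt·Δt = +0.015340  |  p_5 = 0.296074

0.296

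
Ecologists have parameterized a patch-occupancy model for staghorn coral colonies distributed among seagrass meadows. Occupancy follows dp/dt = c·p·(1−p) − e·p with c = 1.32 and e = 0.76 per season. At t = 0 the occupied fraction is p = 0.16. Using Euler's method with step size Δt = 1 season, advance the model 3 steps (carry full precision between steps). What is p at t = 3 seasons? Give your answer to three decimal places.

Update rule: p ← p + [c·p·(1−p) − e·p]·Δt with Δt = 1.
p: 0.16000 → 0.21581  (Δp = +0.05581)
p: 0.21581 → 0.27518  (Δp = +0.05938)
p: 0.27518 → 0.32933  (Δp = +0.05414)

0.329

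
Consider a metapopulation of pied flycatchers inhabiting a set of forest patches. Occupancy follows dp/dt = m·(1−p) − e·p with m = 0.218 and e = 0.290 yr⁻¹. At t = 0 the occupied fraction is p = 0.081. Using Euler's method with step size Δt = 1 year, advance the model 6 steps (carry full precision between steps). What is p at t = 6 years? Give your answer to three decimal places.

Update rule: p ← p + [m·(1−p) − e·p]·Δt with Δt = 1.
step 1: Δp = +0.17685, p = 0.25785
step 2: Δp = +0.08701, p = 0.34486
step 3: Δp = +0.04281, p = 0.38767
step 4: Δp = +0.02106, p = 0.40873
step 5: Δp = +0.01036, p = 0.41910
step 6: Δp = +0.00510, p = 0.42420

0.424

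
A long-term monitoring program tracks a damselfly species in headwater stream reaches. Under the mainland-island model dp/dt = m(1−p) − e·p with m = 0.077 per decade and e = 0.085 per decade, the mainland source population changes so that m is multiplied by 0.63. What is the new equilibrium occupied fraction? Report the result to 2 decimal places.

0.36

Before: p* = 0.077/(0.077+0.085) = 0.4753.
After: m = 0.04851, e = 0.085; p* = 0.04851/0.1335 = 0.3633.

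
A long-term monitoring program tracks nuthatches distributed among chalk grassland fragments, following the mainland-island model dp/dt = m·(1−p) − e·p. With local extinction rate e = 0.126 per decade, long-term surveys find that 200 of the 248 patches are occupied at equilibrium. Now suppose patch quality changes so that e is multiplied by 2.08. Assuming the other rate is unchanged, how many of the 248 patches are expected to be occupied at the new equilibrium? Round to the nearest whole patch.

Observed p* = 200/248 = 0.80645.
Balance m(1−p*) = e·p* gives m = e·p*/(1−p*) = 0.126×0.80645/0.19355 = 0.52499.
New p* = m/(m+e) = 0.52499/(0.52499+0.26208) = 0.66702.
Expected occupied = 248 × 0.66702 = 165.42 ≈ 165.

165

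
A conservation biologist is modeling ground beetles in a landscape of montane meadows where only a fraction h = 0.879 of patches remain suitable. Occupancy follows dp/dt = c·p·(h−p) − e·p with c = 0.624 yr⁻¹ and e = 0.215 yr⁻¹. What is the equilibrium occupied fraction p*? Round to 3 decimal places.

0.534

Setting dp/dt = 0 and dividing by p* gives c·(h−p*) = e.
So p* = h − e/c = 0.879 − 0.215/0.624 = 0.879 − 0.3446 = 0.5344.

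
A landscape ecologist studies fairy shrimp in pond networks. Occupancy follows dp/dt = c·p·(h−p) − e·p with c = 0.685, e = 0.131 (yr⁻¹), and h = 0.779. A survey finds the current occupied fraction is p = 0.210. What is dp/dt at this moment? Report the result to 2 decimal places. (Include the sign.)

Colonization term: c·p·(h−p) = 0.685×0.210×0.5690 = 0.08185.
Extinction term: e·p = 0.02751.
dp/dt = 0.08185 − 0.02751 = 0.05434.

0.05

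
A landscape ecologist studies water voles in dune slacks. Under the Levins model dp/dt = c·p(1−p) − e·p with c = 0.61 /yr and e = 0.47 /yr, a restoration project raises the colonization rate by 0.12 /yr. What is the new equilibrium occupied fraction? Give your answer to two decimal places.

Before: p* = 1 − 0.47/0.61 = 0.2295.
After the change, c = 0.73, e = 0.47, so p* = 1 − 0.47/0.73 = 0.3562.

0.36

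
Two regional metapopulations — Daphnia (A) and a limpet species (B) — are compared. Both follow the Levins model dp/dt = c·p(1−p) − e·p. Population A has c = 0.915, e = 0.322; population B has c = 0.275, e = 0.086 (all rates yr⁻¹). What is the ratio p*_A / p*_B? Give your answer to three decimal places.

0.943

A: p*_A = 1 − 0.322/0.915 = 0.6481.
B: p*_B = 1 − 0.086/0.275 = 0.6873.
p*_A / p*_B = 0.6481/0.6873 = 0.9430.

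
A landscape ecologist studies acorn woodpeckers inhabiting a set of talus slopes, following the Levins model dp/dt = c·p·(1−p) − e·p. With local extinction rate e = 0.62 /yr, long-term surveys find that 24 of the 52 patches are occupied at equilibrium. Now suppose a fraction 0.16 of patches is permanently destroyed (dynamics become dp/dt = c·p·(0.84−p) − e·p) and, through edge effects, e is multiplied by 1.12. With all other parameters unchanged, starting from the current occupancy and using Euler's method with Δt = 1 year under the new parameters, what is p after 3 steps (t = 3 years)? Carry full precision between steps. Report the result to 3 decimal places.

Observed p* = 24/52 = 0.46154.
Balance c(1−p*) = e gives c = e/(1 − 0.46154) = 0.62/0.53846 = 1.15143.
Starting from p₀ = 0.46154; update p ← p + (dp/dt)·Δt with the new parameters.
t = 1: p = 0.46154 + (-0.11937) = 0.34217
t = 2: p = 0.34217 + (-0.04147) = 0.30071
t = 3: p = 0.30071 + (-0.02208) = 0.27862

0.279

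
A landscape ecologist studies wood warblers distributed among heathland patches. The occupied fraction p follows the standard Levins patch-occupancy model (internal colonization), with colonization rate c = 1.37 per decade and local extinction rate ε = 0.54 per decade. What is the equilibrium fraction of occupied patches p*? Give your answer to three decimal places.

Setting dp/dt = 0 and dividing through by p* gives c·(1−p*) = ε.
So p* = 1 − ε/c = 1 − 0.54/1.37 = 1 − 0.3942 = 0.6058.

0.606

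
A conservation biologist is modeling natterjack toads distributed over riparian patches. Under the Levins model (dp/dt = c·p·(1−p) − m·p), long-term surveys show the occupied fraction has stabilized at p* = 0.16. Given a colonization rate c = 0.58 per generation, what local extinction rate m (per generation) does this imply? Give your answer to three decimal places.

0.487

At equilibrium c(1−p*) = m.
m = 0.58 × (1 − 0.16) = 0.58 × 0.8400 = 0.4872.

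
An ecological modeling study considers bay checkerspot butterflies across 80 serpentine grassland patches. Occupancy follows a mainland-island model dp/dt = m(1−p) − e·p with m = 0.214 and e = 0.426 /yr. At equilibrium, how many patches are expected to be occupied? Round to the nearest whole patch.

p* = m/(m+e) = 0.214/0.6400 = 0.3344.
Expected occupied patches = N × p* = 80 × 0.3344 = 26.75 ≈ 27.

27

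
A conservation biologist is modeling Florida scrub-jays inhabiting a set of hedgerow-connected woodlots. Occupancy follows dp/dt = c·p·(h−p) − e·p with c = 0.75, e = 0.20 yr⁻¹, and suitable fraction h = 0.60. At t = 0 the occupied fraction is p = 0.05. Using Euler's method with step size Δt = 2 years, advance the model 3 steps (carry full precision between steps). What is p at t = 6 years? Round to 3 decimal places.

0.134

Update rule: p ← p + [c·p·(h−p) − e·p]·Δt with Δt = 2.
t = 2: p = 0.05000 + (+0.02125) = 0.07125
t = 4: p = 0.07125 + (+0.02801) = 0.09926
t = 6: p = 0.09926 + (+0.03485) = 0.13411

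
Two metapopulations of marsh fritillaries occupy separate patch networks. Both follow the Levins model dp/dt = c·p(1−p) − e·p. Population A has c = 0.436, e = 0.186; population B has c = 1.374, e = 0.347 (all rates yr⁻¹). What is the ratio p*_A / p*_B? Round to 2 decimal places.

A: p*_A = 1 − 0.186/0.436 = 0.5734.
B: p*_B = 1 − 0.347/1.374 = 0.7475.
p*_A / p*_B = 0.5734/0.7475 = 0.7671.

0.77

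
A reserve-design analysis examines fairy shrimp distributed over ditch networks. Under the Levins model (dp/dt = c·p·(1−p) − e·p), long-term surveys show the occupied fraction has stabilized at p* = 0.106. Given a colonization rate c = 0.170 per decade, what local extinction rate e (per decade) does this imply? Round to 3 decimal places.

At equilibrium c(1−p*) = e.
e = 0.170 × (1 − 0.106) = 0.170 × 0.8940 = 0.1520.

0.152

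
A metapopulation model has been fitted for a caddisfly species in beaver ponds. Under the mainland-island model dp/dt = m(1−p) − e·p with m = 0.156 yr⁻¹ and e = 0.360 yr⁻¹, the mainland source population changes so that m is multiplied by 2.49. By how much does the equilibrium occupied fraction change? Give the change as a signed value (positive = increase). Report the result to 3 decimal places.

0.217

Before: p* = 0.156/(0.156+0.360) = 0.3023.
After: m = 0.38844, e = 0.36; p* = 0.38844/0.7484 = 0.5190.
Δp* = 0.5190 − 0.3023 = +0.2167.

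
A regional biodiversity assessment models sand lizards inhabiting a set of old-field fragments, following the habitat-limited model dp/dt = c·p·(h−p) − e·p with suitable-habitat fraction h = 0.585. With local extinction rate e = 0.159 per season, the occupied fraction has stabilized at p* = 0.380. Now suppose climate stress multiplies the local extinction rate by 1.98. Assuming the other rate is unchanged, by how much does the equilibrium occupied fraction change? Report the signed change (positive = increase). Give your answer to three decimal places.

-0.201

Balance c(h−p*) = e gives c = e/(0.585 − 0.38000) = 0.159/0.20500 = 0.77561.
New p* = 0.585 − e/c = 0.585 − 0.31482/0.77561 = 0.17910.
Δp* = 0.17910 − 0.38000 = -0.20090.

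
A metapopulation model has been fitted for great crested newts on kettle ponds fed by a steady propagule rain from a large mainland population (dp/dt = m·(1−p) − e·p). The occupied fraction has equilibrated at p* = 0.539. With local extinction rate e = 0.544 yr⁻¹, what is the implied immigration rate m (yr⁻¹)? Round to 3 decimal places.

At equilibrium m(1−p*) = e·p*, so m = e·p*/(1−p*).
m = 0.544 × 0.539 / 0.4610 = 0.2932/0.4610 = 0.6360.

0.636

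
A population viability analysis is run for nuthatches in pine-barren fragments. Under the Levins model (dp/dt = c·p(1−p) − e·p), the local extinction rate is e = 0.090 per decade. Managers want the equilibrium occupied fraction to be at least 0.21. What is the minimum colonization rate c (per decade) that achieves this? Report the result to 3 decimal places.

p* = 1 − e/c ≥ 0.21 requires e/c ≤ 0.7900, i.e. c ≥ e/0.7900.
c_min = 0.090/0.7900 = 0.1139.

0.114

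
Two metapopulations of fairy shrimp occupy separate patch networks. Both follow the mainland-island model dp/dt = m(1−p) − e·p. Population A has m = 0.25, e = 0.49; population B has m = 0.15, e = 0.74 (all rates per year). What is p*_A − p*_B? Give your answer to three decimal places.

A: p*_A = m/(m+e) = 0.25/0.7400 = 0.3378.
B: p*_B = 0.15/0.8900 = 0.1685.
p*_A − p*_B = 0.3378 − 0.1685 = 0.1693.

0.169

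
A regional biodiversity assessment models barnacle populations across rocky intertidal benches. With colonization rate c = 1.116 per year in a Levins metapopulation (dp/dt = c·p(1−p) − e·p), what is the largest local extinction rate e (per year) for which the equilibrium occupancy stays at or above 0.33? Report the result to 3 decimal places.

0.748

1 − e/c ≥ 0.33 ⇒ e ≤ c(1 − 0.33) = 1.116 × 0.6700.
e_max = 0.7477.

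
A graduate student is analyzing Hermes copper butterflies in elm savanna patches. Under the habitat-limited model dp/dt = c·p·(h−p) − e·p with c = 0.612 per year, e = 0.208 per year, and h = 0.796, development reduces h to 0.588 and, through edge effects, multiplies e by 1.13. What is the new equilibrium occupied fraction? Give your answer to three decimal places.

0.204

Before: p* = h − e/c = 0.796 − 0.208/0.612 = 0.796 − 0.3399 = 0.4561.
After: c = 0.612, e = 0.23504, h = 0.588; p* = 0.588 − 0.23504/0.612 = 0.2039.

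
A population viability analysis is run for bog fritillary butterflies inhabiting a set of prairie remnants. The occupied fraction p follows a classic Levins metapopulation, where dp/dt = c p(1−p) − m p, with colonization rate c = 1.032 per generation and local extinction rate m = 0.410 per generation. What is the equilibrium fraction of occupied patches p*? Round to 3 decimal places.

0.603

At equilibrium, colonization balances extinction: c·p*·(1−p*) = m·p*.
So p* = 1 − m/c = 1 − 0.410/1.032 = 1 − 0.3973 = 0.6027.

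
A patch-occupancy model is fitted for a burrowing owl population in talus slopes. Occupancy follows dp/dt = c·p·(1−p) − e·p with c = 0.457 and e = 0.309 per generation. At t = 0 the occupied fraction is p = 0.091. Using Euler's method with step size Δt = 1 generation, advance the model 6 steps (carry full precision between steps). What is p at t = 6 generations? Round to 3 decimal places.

Update rule: p ← p + [c·p·(1−p) − e·p]·Δt with Δt = 1.
p: 0.09100 → 0.10068  (Δp = +0.00968)
p: 0.10068 → 0.11095  (Δp = +0.01027)
p: 0.11095 → 0.12175  (Δp = +0.01080)
p: 0.12175 → 0.13299  (Δp = +0.01124)
p: 0.13299 → 0.14459  (Δp = +0.01160)
p: 0.14459 → 0.15644  (Δp = +0.01185)

0.156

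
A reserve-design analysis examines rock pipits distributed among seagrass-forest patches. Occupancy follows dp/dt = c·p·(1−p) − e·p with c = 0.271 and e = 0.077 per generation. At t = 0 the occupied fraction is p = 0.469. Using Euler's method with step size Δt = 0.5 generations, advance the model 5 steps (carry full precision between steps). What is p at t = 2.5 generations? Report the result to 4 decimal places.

0.5420

Update rule: p ← p + [c·p·(1−p) − e·p]·Δt with Δt = 0.5.
p: 0.46900 → 0.48469  (Δp = +0.01569)
p: 0.48469 → 0.49987  (Δp = +0.01518)
p: 0.49987 → 0.51450  (Δp = +0.01463)
p: 0.51450 → 0.52854  (Δp = +0.01404)
p: 0.52854 → 0.54196  (Δp = +0.01342)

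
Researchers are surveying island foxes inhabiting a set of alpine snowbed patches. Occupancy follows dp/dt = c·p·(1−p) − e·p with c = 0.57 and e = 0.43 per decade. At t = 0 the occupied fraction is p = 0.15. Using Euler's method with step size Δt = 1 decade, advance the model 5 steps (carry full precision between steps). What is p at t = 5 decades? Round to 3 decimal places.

Update rule: p ← p + [c·p·(1−p) − e·p]·Δt with Δt = 1.
  1  |  dp/dt·Δt = +0.008175  |  p_1 = 0.158175
  2  |  dp/dt·Δt = +0.007883  |  p_2 = 0.166058
  3  |  dp/dt·Δt = +0.007530  |  p_3 = 0.173589
  4  |  dp/dt·Δt = +0.007127  |  p_4 = 0.180715
  5  |  dp/dt·Δt = +0.006685  |  p_5 = 0.187400

0.187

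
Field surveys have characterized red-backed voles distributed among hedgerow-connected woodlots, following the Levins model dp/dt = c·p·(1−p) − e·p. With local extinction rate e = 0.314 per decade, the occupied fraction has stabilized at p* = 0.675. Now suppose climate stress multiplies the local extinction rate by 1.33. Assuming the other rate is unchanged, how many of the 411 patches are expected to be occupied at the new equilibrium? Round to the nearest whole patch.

233

Balance c(1−p*) = e gives c = e/(1 − 0.67500) = 0.314/0.32500 = 0.96615.
New p* = 1 − e/c = 1 − 0.41762/0.96615 = 0.56775.
Expected occupied = 411 × 0.56775 = 233.35 ≈ 233.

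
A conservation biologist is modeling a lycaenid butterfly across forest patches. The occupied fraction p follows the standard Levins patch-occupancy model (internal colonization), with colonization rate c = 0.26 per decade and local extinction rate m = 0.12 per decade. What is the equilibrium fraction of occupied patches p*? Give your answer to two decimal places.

Setting dp/dt = 0 and dividing through by p* gives c·(1−p*) = m.
So p* = 1 − m/c = 1 − 0.12/0.26 = 1 − 0.4615 = 0.5385.

0.54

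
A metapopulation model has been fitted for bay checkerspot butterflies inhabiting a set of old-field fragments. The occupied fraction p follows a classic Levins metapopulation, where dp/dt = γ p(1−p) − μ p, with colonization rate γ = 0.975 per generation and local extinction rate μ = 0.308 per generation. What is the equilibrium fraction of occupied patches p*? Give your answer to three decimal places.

0.684

At equilibrium, colonization balances extinction: γ·p*·(1−p*) = μ·p*.
So p* = 1 − μ/γ = 1 − 0.308/0.975 = 1 − 0.3159 = 0.6841.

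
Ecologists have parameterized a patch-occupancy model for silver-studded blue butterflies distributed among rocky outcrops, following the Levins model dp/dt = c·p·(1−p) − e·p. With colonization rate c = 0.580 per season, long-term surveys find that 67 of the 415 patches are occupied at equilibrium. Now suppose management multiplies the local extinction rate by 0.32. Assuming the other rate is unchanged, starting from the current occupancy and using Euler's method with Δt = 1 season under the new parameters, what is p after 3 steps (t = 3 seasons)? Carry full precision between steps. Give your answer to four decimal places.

0.3525

Observed p* = 67/415 = 0.16145.
Balance c(1−p*) = e gives e = 0.580×(1 − 0.16145) = 0.48636.
Starting from p₀ = 0.16145; update p ← p + (dp/dt)·Δt with the new parameters.
step 1: Δp = +0.05339, p = 0.21484
step 2: Δp = +0.06440, p = 0.27924
step 3: Δp = +0.07327, p = 0.35251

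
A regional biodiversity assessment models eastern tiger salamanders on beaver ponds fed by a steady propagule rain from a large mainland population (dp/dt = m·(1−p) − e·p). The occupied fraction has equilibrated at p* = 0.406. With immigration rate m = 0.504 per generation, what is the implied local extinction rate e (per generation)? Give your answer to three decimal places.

0.737

At equilibrium m(1−p*) = e·p*, so e = m(1−p*)/p*.
e = 0.504 × 0.5940 / 0.406 = 0.7374.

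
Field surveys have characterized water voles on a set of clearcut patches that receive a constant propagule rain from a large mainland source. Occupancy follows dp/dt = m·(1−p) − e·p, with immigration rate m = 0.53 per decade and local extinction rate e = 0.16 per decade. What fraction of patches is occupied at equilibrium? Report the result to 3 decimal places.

0.768

At equilibrium the propagule rain into empty patches balances local extinction: m(1−p*) = e·p*.
p* = m/(m+e) = 0.53/(0.53+0.16) = 0.53/0.6900 = 0.7681.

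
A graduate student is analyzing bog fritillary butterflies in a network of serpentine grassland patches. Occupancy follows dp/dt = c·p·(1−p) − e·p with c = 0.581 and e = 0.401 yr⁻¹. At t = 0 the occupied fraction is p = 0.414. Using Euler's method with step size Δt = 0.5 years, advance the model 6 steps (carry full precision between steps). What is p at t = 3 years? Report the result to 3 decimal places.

0.361

Update rule: p ← p + [c·p·(1−p) − e·p]·Δt with Δt = 0.5.
step 1: Δp = -0.01253, p = 0.40147
step 2: Δp = -0.01069, p = 0.39078
step 3: Δp = -0.00919, p = 0.38159
step 4: Δp = -0.00796, p = 0.37363
step 5: Δp = -0.00693, p = 0.36670
step 6: Δp = -0.00606, p = 0.36064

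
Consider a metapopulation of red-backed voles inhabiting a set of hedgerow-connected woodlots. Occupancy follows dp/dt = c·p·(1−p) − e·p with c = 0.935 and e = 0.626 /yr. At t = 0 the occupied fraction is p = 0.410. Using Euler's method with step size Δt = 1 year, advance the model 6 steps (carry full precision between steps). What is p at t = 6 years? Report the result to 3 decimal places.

Update rule: p ← p + [c·p·(1−p) − e·p]·Δt with Δt = 1.
step 1: Δp = -0.03048, p = 0.37952
step 2: Δp = -0.01740, p = 0.36212
step 3: Δp = -0.01071, p = 0.35141
step 4: Δp = -0.00687, p = 0.34453
step 5: Δp = -0.00453, p = 0.34000
step 6: Δp = -0.00303, p = 0.33698

0.337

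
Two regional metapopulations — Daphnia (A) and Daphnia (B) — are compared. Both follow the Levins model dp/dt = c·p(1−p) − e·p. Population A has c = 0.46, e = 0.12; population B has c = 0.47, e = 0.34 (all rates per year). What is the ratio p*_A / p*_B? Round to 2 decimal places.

A: p*_A = 1 − 0.12/0.46 = 0.7391.
B: p*_B = 1 − 0.34/0.47 = 0.2766.
p*_A / p*_B = 0.7391/0.2766 = 2.6722.

2.67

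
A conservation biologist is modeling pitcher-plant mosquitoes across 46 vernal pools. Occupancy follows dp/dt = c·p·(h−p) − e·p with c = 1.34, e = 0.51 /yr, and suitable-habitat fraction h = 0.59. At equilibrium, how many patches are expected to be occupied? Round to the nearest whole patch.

p* = h − e/c = 0.59 − 0.3806 = 0.2094.
Expected occupied patches = N × p* = 46 × 0.2094 = 9.63 ≈ 10.

10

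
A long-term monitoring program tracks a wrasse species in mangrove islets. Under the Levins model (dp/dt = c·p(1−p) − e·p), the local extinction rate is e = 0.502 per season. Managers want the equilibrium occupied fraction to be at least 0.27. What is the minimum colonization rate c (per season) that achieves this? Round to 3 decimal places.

0.688

p* = 1 − e/c ≥ 0.27 requires e/c ≤ 0.7300, i.e. c ≥ e/0.7300.
c_min = 0.502/0.7300 = 0.6877.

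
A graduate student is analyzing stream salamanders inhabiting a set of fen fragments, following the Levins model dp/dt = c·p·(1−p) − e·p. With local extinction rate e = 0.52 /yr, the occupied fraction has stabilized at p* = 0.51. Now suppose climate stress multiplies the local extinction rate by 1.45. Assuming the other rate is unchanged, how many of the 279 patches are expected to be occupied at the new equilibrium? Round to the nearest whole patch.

Balance c(1−p*) = e gives c = e/(1 − 0.51000) = 0.52/0.49000 = 1.06122.
New p* = 1 − e/c = 1 − 0.75400/1.06122 = 0.28950.
Expected occupied = 279 × 0.28950 = 80.77 ≈ 81.

81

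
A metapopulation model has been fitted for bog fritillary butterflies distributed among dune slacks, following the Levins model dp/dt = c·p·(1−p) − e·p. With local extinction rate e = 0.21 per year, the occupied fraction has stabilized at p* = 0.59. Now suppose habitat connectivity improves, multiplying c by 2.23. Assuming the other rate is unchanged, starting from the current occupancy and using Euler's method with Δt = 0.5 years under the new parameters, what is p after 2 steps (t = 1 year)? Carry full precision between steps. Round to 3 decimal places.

Balance c(1−p*) = e gives c = e/(1 − 0.59000) = 0.21/0.41000 = 0.51220.
Starting from p₀ = 0.59000; update p ← p + (dp/dt)·Δt with the new parameters.
t = 0.5: p = 0.59000 + (+0.07620) = 0.66620
t = 1: p = 0.66620 + (+0.05705) = 0.72325

0.723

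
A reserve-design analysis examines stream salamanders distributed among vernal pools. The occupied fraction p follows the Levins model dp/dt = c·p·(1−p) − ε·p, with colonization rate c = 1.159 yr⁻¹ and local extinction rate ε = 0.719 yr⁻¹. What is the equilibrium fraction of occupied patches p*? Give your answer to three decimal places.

0.380

Setting dp/dt = 0 and dividing through by p* gives c·(1−p*) = ε.
So p* = 1 − ε/c = 1 − 0.719/1.159 = 1 − 0.6204 = 0.3796.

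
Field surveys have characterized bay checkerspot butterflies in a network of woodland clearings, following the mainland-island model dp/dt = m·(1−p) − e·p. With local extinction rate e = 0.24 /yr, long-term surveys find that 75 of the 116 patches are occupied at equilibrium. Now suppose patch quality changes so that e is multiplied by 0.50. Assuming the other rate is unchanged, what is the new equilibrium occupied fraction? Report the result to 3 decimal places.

0.785

Observed p* = 75/116 = 0.64655.
Balance m(1−p*) = e·p* gives m = e·p*/(1−p*) = 0.24×0.64655/0.35345 = 0.43902.
New p* = m/(m+e) = 0.43902/(0.43902+0.12000) = 0.78534.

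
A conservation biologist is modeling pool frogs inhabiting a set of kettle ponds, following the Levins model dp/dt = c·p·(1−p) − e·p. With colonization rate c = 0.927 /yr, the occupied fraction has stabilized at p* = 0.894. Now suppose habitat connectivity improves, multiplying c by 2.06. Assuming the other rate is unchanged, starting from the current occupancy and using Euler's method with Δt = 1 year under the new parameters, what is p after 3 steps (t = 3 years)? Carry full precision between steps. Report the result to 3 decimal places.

Balance c(1−p*) = e gives e = 0.927×(1 − 0.89400) = 0.09826.
Starting from p₀ = 0.89400; update p ← p + (dp/dt)·Δt with the new parameters.
p: 0.89400 → 0.98712  (Δp = +0.09312)
p: 0.98712 → 0.91441  (Δp = -0.07271)
p: 0.91441 → 0.97402  (Δp = +0.05961)

0.974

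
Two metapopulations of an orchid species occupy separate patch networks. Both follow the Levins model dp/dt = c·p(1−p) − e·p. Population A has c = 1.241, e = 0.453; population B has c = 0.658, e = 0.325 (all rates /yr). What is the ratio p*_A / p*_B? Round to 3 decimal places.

A: p*_A = 1 − 0.453/1.241 = 0.6350.
B: p*_B = 1 − 0.325/0.658 = 0.5061.
p*_A / p*_B = 0.6350/0.5061 = 1.2547.

1.255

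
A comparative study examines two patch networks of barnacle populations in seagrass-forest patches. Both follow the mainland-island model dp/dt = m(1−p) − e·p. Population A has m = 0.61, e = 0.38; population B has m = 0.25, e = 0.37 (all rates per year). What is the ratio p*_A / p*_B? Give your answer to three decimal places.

1.528

A: p*_A = m/(m+e) = 0.61/0.9900 = 0.6162.
B: p*_B = 0.25/0.6200 = 0.4032.
p*_A / p*_B = 0.6162/0.4032 = 1.5281.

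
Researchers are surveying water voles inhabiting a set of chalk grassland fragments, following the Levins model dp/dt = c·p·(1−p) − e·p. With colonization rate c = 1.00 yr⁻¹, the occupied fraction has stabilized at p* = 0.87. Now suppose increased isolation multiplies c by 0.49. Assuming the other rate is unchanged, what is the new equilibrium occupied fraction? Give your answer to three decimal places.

0.735

Balance c(1−p*) = e gives e = 1.00×(1 − 0.87000) = 0.13000.
New p* = 1 − e/c = 1 − 0.13000/0.49000 = 0.73469.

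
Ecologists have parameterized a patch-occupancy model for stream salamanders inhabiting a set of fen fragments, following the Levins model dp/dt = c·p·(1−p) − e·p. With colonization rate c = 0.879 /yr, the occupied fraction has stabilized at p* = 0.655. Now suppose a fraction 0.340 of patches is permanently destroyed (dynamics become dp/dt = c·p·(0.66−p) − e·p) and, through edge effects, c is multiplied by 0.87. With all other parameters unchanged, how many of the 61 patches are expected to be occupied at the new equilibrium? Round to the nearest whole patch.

16

Balance c(1−p*) = e gives e = 0.879×(1 − 0.65500) = 0.30325.
New p* = 0.66 − e/c = 0.66 − 0.30325/0.76473 = 0.26345.
Expected occupied = 61 × 0.26345 = 16.07 ≈ 16.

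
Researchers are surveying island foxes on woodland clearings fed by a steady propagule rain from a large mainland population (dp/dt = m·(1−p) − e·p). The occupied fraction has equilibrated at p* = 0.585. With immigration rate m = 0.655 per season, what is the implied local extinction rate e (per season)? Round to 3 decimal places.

0.465

At equilibrium m(1−p*) = e·p*, so e = m(1−p*)/p*.
e = 0.655 × 0.4150 / 0.585 = 0.4647.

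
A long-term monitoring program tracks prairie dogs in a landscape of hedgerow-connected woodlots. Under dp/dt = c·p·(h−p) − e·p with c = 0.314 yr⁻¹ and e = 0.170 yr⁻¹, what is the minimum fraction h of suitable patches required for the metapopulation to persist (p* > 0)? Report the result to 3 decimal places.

p* = h − e/c is positive only when h > e/c.
h_min = e/c = 0.170/0.314 = 0.5414.

0.541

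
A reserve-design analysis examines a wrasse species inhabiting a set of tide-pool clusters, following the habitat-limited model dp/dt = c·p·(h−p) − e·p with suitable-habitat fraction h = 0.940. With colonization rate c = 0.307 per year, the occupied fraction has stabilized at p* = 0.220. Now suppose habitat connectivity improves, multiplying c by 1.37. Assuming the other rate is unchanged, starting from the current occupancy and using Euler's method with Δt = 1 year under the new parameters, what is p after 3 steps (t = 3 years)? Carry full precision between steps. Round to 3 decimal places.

Balance c(h−p*) = e gives e = 0.307×(0.94 − 0.22000) = 0.22104.
Starting from p₀ = 0.22000; update p ← p + (dp/dt)·Δt with the new parameters.
  1  |  dp/dt·Δt = +0.017993  |  p_1 = 0.237993
  2  |  dp/dt·Δt = +0.017663  |  p_2 = 0.255656
  3  |  dp/dt·Δt = +0.017075  |  p_3 = 0.272731

0.273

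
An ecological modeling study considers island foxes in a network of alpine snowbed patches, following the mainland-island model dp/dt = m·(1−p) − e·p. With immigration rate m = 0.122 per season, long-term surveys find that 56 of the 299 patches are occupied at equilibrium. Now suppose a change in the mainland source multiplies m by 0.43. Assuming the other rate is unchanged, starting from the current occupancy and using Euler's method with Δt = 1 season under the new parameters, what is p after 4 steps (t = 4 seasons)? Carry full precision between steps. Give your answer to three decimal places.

0.093

Observed p* = 56/299 = 0.18729.
Balance m(1−p*) = e·p* gives e = m(1−p*)/p* = 0.122×0.81271/0.18729 = 0.52939.
Starting from p₀ = 0.18729; update p ← p + (dp/dt)·Δt with the new parameters.
t = 1: p = 0.18729 + (-0.05652) = 0.13078
t = 2: p = 0.13078 + (-0.02363) = 0.10714
t = 3: p = 0.10714 + (-0.00988) = 0.09726
t = 4: p = 0.09726 + (-0.00413) = 0.09313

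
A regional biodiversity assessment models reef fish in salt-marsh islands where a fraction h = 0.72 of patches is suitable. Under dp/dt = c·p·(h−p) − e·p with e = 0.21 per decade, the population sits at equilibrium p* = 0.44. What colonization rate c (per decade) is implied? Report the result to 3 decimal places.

0.750

At equilibrium c(h−p*) = e, so c = e/(h−p*).
c = 0.21/(0.72 − 0.44) = 0.21/0.2800 = 0.7500.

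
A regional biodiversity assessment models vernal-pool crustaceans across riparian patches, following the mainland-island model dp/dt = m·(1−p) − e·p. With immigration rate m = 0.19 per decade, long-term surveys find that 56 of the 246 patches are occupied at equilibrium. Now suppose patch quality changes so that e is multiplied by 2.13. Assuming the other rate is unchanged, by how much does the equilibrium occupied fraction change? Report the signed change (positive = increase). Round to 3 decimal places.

Observed p* = 56/246 = 0.22764.
Balance m(1−p*) = e·p* gives e = m(1−p*)/p* = 0.19×0.77236/0.22764 = 0.64465.
New p* = m/(m+e) = 0.19000/(0.19000+1.37310) = 0.12155.
Δp* = 0.12155 − 0.22764 = -0.10609.

-0.106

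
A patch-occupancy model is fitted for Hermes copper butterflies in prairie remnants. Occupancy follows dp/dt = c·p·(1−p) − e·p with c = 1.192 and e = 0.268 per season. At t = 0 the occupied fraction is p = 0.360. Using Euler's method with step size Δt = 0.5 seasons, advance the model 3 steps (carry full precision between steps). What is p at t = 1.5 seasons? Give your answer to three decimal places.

0.613

Update rule: p ← p + [c·p·(1−p) − e·p]·Δt with Δt = 0.5.
t = 0.5: p = 0.36000 + (+0.08908) = 0.44908
t = 1: p = 0.44908 + (+0.08728) = 0.53636
t = 1.5: p = 0.53636 + (+0.07634) = 0.61270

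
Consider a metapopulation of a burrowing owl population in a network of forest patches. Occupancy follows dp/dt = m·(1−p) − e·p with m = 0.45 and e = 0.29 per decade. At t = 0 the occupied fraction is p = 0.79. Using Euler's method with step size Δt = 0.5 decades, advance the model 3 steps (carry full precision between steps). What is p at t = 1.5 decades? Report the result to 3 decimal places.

0.654

Update rule: p ← p + [m·(1−p) − e·p]·Δt with Δt = 0.5.
t = 0.5: p = 0.79000 + (-0.06730) = 0.72270
t = 1: p = 0.72270 + (-0.04240) = 0.68030
t = 1.5: p = 0.68030 + (-0.02671) = 0.65359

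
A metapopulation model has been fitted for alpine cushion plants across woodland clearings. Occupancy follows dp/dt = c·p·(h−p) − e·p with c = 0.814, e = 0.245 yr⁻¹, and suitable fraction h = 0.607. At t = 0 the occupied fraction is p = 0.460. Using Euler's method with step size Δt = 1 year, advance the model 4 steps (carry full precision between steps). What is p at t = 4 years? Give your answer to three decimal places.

0.338

Update rule: p ← p + [c·p·(h−p) − e·p]·Δt with Δt = 1.
step 1: Δp = -0.05766, p = 0.40234
step 2: Δp = -0.03155, p = 0.37080
step 3: Δp = -0.01955, p = 0.35124
step 4: Δp = -0.01293, p = 0.33831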